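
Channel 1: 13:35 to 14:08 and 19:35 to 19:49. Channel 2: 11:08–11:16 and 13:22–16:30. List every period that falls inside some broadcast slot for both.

13:35–14:08 meets the second set on 13:35–14:08.
19:35–19:49: no overlap with the second set.

13:35–14:08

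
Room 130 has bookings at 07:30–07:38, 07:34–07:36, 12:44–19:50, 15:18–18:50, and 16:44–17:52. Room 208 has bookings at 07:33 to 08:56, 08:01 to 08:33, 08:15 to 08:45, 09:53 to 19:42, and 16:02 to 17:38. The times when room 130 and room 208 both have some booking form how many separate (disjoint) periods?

2

First set merges to 07:30-07:38, 12:44-19:50.
Second set merges to 07:33-08:56, 09:53-19:42.
A ∩ B = 07:33-07:38, 12:44-19:42.
That is 2 disjoint pieces.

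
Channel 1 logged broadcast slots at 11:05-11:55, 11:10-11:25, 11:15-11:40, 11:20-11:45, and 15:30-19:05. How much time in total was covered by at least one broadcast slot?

4 h 25 min

Merged: 11:05–11:55, 15:30–19:05.
Lengths: 50 min + 3 h 35 min = 4 h 25 min.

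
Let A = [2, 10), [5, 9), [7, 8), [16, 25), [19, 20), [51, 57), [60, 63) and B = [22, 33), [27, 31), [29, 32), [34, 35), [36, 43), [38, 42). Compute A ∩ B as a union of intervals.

[22, 25)

First set merges to [2, 10), [16, 25), [51, 57), [60, 63).
Second set merges to [22, 33), [34, 35), [36, 43).
[2, 10) falls entirely outside B.
[16, 25) overlaps B on [22, 25).
[51, 57) falls entirely outside B.
[60, 63) falls entirely outside B.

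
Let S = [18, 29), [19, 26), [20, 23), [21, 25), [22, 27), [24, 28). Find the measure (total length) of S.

11

Merged: [18, 29).
Length: 11.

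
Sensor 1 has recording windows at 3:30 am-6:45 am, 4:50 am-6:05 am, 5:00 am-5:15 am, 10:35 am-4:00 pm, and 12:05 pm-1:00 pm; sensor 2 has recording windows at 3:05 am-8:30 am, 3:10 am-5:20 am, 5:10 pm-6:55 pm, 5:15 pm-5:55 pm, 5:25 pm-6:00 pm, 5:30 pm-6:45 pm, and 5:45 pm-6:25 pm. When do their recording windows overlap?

A, merged: 3:30 am–6:45 am, 10:35 am–4:00 pm.
B, merged: 3:05 am–8:30 am, 5:10 pm–6:55 pm.
3:30 am–6:45 am meets the second set on 3:30 am–6:45 am.
10:35 am–4:00 pm: no overlap with the second set.

3:30 am–6:45 am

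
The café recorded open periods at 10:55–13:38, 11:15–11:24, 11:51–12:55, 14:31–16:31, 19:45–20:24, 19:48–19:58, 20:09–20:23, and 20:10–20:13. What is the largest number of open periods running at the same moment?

3

Sweep endpoints in order; track running count of active intervals.
Peak of 3 reached at 20:10.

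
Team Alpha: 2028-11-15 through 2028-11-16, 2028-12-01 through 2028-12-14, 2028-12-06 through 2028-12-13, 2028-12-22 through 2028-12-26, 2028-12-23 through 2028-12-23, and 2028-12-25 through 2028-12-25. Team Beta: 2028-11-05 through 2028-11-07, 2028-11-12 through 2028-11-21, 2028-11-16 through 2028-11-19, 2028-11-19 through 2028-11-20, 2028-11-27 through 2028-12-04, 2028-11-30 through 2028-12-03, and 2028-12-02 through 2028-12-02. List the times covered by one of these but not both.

2028-11-05 through 2028-11-07, 2028-11-12 through 2028-11-14, 2028-11-17 through 2028-11-21, 2028-11-27 through 2028-11-30, 2028-12-05 through 2028-12-14, 2028-12-22 through 2028-12-26

Merge the first list: 2028-11-15 through 2028-11-16, 2028-12-01 through 2028-12-14, 2028-12-22 through 2028-12-26.
Merge the second list: 2028-11-05 through 2028-11-07, 2028-11-12 through 2028-11-21, 2028-11-27 through 2028-12-04.
Only in the first: 2028-12-05 through 2028-12-14, 2028-12-22 through 2028-12-26.
Only in the second: 2028-11-05 through 2028-11-07, 2028-11-12 through 2028-11-14, 2028-11-17 through 2028-11-21, 2028-11-27 through 2028-11-30.
Together these are the periods covered by exactly one.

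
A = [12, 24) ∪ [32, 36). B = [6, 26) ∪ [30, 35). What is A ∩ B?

[12, 24) ∪ [32, 35)

[12, 24) ∩ B → [12, 24).
[32, 36) ∩ B → [32, 35).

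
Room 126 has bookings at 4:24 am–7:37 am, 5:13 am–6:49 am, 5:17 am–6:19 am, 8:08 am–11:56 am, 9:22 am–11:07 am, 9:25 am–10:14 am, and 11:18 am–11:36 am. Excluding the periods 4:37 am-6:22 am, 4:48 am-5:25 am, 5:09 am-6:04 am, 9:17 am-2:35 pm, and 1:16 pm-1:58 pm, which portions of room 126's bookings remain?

4:24 am–4:37 am, 6:22 am–7:37 am, 8:08 am–9:17 am

Merge the first list: 4:24 am–7:37 am, 8:08 am–11:56 am.
Merge the second list: 4:37 am–6:22 am, 9:17 am–2:35 pm.
4:24 am–7:37 am \ B = 4:24 am–4:37 am, 6:22 am–7:37 am.
8:08 am–11:56 am \ B = 8:08 am–9:17 am.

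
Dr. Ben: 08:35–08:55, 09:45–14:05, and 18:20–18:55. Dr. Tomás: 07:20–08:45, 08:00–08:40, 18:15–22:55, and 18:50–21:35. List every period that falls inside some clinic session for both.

08:35-08:45, 18:20-18:55

Merge the second list: 07:20-08:45, 18:15-22:55.
08:35-08:55 meets the second set on 08:35-08:45.
09:45-14:05: no overlap with the second set.
18:20-18:55 meets the second set on 18:20-18:55.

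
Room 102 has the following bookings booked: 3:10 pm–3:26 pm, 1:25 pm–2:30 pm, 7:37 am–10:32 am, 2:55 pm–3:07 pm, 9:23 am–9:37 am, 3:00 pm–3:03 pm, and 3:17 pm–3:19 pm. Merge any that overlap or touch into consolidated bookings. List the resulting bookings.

Sort by start: 7:37 am-10:32 am, 9:23 am-9:37 am, 1:25 pm-2:30 pm, 2:55 pm-3:07 pm, 3:00 pm-3:03 pm, 3:10 pm-3:26 pm, 3:17 pm-3:19 pm.
9:23 am-9:37 am overlaps/touches 7:37 am-10:32 am → extend to 7:37 am-10:32 am.
1:25 pm-2:30 pm is disjoint → start new block.
2:55 pm-3:07 pm is disjoint → start new block.
3:00 pm-3:03 pm overlaps/touches 2:55 pm-3:07 pm → extend to 2:55 pm-3:07 pm.
3:10 pm-3:26 pm is disjoint → start new block.
3:17 pm-3:19 pm overlaps/touches 3:10 pm-3:26 pm → extend to 3:10 pm-3:26 pm.

7:37 am-10:32 am, 1:25 pm-2:30 pm, 2:55 pm-3:07 pm, 3:10 pm-3:26 pm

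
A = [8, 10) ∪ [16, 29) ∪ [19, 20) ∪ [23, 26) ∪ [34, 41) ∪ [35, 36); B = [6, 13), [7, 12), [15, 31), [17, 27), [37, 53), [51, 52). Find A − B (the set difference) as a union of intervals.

Merge the first list: [8, 10), [16, 29), [34, 41).
Merge the second list: [6, 13), [15, 31), [37, 53).
[8, 10): fully covered by B → removed.
[16, 29): fully covered by B → removed.
[34, 41) minus B → [34, 37).

[34, 37)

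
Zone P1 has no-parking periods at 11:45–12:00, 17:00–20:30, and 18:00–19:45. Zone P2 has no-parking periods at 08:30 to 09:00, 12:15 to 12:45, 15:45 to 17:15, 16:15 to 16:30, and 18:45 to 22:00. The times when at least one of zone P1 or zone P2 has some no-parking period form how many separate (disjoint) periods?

First set merges to 11:45–12:00, 17:00–20:30.
Second set merges to 08:30–09:00, 12:15–12:45, 15:45–17:15, 18:45–22:00.
A ∪ B = 08:30–09:00, 11:45–12:00, 12:15–12:45, 15:45–22:00.
That is 4 disjoint pieces.

4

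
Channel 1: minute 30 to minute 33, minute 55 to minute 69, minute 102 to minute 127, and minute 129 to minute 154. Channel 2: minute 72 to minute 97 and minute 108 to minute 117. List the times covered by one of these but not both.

minute 30 to minute 33, minute 55 to minute 69, minute 72 to minute 97, minute 102 to minute 108, minute 117 to minute 127, minute 129 to minute 154

Only in the first: minute 30 to minute 33, minute 55 to minute 69, minute 102 to minute 108, minute 117 to minute 127, minute 129 to minute 154.
Only in the second: minute 72 to minute 97.
Together these are the periods covered by exactly one.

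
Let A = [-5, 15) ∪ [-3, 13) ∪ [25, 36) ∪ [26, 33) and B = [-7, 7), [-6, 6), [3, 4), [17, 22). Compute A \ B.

A, merged: [-5, 15), [25, 36).
B, merged: [-7, 7), [17, 22).
[-5, 15) \ B = [7, 15).
[25, 36): nothing removed.

[7, 15) ∪ [25, 36)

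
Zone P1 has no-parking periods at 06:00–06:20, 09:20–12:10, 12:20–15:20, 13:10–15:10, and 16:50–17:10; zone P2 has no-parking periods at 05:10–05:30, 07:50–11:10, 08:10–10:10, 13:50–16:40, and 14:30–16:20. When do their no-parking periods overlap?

Merge the first list: 06:00–06:20, 09:20–12:10, 12:20–15:20, 16:50–17:10.
Merge the second list: 05:10–05:30, 07:50–11:10, 13:50–16:40.
06:00–06:20: no overlap with the second set.
09:20–12:10 meets the second set on 09:20–11:10.
12:20–15:20 meets the second set on 13:50–15:20.
16:50–17:10: no overlap with the second set.

09:20–11:10, 13:50–15:20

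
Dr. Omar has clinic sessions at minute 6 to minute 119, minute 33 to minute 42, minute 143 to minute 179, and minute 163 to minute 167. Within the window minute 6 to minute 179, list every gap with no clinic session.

minute 119 to minute 143

The merged coverage is minute 6 to minute 119, minute 143 to minute 179.
Gaps within minute 6 to minute 179: minute 119 to minute 143.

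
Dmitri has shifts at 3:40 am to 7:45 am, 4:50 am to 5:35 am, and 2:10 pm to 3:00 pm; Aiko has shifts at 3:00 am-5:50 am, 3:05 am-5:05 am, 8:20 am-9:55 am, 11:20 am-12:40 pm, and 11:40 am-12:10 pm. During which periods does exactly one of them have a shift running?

3:00 am–3:40 am, 5:50 am–7:45 am, 8:20 am–9:55 am, 11:20 am–12:40 pm, 2:10 pm–3:00 pm

A, merged: 3:40 am–7:45 am, 2:10 pm–3:00 pm.
B, merged: 3:00 am–5:50 am, 8:20 am–9:55 am, 11:20 am–12:40 pm.
A \ B = 5:50 am–7:45 am, 2:10 pm–3:00 pm.
B \ A = 3:00 am–3:40 am, 8:20 am–9:55 am, 11:20 am–12:40 pm.
Union of the two gives the symmetric difference.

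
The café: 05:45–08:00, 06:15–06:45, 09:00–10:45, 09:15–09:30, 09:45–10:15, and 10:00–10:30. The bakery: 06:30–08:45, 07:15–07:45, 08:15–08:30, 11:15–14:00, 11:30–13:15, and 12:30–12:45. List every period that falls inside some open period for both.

06:30-08:00

Merge the first list: 05:45-08:00, 09:00-10:45.
Merge the second list: 06:30-08:45, 11:15-14:00.
05:45-08:00 overlaps B on 06:30-08:00.
09:00-10:45 falls entirely outside B.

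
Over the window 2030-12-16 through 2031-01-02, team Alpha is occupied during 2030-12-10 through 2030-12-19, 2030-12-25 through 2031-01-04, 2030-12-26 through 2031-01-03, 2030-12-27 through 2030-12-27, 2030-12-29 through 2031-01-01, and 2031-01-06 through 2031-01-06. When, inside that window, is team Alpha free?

Covered (merged): 2030-12-10 through 2030-12-19, 2030-12-25 through 2031-01-04, 2031-01-06 through 2031-01-06.
Complement within 2030-12-16 through 2031-01-02: 2030-12-20 through 2030-12-24.

2030-12-20 through 2030-12-24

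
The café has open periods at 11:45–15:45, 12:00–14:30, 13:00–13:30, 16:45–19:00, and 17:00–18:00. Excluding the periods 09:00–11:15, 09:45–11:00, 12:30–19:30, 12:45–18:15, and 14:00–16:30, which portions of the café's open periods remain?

First set merges to 11:45-15:45, 16:45-19:00.
Second set merges to 09:00-11:15, 12:30-19:30.
11:45-15:45 minus B → 11:45-12:30.
16:45-19:00: fully covered by B → removed.

11:45-12:30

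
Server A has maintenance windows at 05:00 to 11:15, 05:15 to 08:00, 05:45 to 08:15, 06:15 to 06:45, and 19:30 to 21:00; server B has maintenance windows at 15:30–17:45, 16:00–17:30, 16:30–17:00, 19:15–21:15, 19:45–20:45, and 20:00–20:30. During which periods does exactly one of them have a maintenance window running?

05:00–11:15, 15:30–17:45, 19:15–19:30, 21:00–21:15

First set merges to 05:00–11:15, 19:30–21:00.
Second set merges to 15:30–17:45, 19:15–21:15.
A but not B: 05:00–11:15.
B but not A: 15:30–17:45, 19:15–19:30, 21:00–21:15.
Combining gives A △ B.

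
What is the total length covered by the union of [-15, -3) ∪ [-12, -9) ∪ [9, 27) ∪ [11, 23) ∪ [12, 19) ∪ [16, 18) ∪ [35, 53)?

48

Merged: [-15, -3), [9, 27), [35, 53).
Lengths: 12 + 18 + 18 = 48.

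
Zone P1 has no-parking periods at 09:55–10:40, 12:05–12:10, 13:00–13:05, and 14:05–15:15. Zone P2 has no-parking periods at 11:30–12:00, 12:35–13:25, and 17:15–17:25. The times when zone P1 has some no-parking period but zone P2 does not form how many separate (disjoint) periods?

A \ B = 09:55-10:40, 12:05-12:10, 14:05-15:15.
That is 3 disjoint pieces.

3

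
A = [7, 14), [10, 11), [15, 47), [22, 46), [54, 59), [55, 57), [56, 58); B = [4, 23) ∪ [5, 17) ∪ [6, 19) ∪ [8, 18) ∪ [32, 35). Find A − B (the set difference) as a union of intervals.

[23, 32) ∪ [35, 47) ∪ [54, 59)

A, merged: [7, 14), [15, 47), [54, 59).
B, merged: [4, 23), [32, 35).
[7, 14): fully covered by B → removed.
[15, 47) minus B → [23, 32), [35, 47).
[54, 59): no B overlap → unchanged.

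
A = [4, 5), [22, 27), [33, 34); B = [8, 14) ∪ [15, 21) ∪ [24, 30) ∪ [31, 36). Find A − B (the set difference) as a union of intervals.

[4, 5): no B overlap → unchanged.
[22, 27) minus B → [22, 24).
[33, 34): fully covered by B → removed.

[4, 5) ∪ [22, 24)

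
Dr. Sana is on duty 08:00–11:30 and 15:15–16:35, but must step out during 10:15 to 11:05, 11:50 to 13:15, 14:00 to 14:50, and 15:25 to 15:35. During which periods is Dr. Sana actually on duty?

08:00–10:15, 11:05–11:30, 15:15–15:25, 15:35–16:35

08:00–11:30 with B removed leaves 08:00–10:15, 11:05–11:30.
15:15–16:35 with B removed leaves 15:15–15:25, 15:35–16:35.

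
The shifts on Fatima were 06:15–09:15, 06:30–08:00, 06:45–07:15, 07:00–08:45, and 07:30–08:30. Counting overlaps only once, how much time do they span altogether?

3 h

Merged: 06:15–09:15.
Length: 3 h.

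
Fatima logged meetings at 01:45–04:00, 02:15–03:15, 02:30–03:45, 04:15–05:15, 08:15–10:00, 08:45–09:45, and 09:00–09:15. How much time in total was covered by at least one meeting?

Merged: 01:45-04:00, 04:15-05:15, 08:15-10:00.
Lengths: 2 h 15 min + 1 h + 1 h 45 min = 5 h.

5 h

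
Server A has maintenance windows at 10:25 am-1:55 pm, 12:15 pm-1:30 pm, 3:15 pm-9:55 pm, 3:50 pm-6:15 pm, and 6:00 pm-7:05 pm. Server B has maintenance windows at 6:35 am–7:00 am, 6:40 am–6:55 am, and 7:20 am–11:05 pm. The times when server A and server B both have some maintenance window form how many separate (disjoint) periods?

2

Merge the first list: 10:25 am–1:55 pm, 3:15 pm–9:55 pm.
Merge the second list: 6:35 am–7:00 am, 7:20 am–11:05 pm.
A ∩ B = 10:25 am–1:55 pm, 3:15 pm–9:55 pm.
That is 2 disjoint pieces.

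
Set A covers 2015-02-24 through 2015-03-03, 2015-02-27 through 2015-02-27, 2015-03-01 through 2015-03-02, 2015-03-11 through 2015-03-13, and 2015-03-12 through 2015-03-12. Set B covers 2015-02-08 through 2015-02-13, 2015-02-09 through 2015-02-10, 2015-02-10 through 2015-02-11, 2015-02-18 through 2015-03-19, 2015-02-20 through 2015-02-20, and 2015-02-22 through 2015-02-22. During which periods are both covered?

First set merges to 2015-02-24 through 2015-03-03, 2015-03-11 through 2015-03-13.
Second set merges to 2015-02-08 through 2015-02-13, 2015-02-18 through 2015-03-19.
2015-02-24 through 2015-03-03 overlaps B on 2015-02-24 through 2015-03-03.
2015-03-11 through 2015-03-13 overlaps B on 2015-03-11 through 2015-03-13.

2015-02-24 through 2015-03-03, 2015-03-11 through 2015-03-13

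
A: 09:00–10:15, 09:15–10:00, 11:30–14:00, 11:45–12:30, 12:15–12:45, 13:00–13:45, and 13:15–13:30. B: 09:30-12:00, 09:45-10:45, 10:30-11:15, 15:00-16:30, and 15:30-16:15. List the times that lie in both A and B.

09:30–10:15, 11:30–12:00

A, merged: 09:00–10:15, 11:30–14:00.
B, merged: 09:30–12:00, 15:00–16:30.
09:00–10:15 ∩ B → 09:30–10:15.
11:30–14:00 ∩ B → 11:30–12:00.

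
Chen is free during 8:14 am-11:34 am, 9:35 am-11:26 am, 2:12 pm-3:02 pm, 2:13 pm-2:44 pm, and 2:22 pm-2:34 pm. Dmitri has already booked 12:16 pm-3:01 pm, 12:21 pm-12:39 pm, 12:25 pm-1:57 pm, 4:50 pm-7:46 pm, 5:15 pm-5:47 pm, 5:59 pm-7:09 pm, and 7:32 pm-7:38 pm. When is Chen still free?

8:14 am-11:34 am, 3:01 pm-3:02 pm

First set merges to 8:14 am-11:34 am, 2:12 pm-3:02 pm.
Second set merges to 12:16 pm-3:01 pm, 4:50 pm-7:46 pm.
8:14 am-11:34 am is untouched.
2:12 pm-3:02 pm with B removed leaves 3:01 pm-3:02 pm.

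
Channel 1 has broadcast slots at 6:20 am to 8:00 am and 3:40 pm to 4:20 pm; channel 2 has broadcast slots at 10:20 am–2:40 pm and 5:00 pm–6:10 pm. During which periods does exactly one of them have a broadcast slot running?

6:20 am-8:00 am, 10:20 am-2:40 pm, 3:40 pm-4:20 pm, 5:00 pm-6:10 pm

A \ B = 6:20 am-8:00 am, 3:40 pm-4:20 pm.
B \ A = 10:20 am-2:40 pm, 5:00 pm-6:10 pm.
Union of the two gives the symmetric difference.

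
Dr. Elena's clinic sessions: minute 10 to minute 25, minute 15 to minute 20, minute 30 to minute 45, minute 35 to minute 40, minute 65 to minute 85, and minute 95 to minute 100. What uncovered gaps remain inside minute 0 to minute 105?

minute 0 to minute 10, minute 25 to minute 30, minute 45 to minute 65, minute 85 to minute 95, minute 100 to minute 105

Covered (merged): minute 10 to minute 25, minute 30 to minute 45, minute 65 to minute 85, minute 95 to minute 100.
Complement within minute 0 to minute 105: minute 0 to minute 10, minute 25 to minute 30, minute 45 to minute 65, minute 85 to minute 95, minute 100 to minute 105.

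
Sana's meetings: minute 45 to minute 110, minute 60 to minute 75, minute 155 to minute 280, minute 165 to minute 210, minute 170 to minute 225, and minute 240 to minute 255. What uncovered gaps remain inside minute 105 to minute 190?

After merging, the occupied span is minute 45 to minute 110, minute 155 to minute 280.
Gaps within minute 105 to minute 190: minute 110 to minute 155.

minute 110 to minute 155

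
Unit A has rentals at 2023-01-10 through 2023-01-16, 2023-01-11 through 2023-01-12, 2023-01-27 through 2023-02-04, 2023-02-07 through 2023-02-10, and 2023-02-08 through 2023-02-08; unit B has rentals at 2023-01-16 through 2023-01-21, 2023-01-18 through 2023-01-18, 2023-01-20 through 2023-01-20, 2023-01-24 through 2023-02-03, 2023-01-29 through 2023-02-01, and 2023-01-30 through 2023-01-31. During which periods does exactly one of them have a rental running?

First set merges to 2023-01-10 through 2023-01-16, 2023-01-27 through 2023-02-04, 2023-02-07 through 2023-02-10.
Second set merges to 2023-01-16 through 2023-01-21, 2023-01-24 through 2023-02-03.
Only in the first: 2023-01-10 through 2023-01-15, 2023-02-04 through 2023-02-04, 2023-02-07 through 2023-02-10.
Only in the second: 2023-01-17 through 2023-01-21, 2023-01-24 through 2023-01-26.
Together these are the periods covered by exactly one.

2023-01-10 through 2023-01-15, 2023-01-17 through 2023-01-21, 2023-01-24 through 2023-01-26, 2023-02-04 through 2023-02-04, 2023-02-07 through 2023-02-10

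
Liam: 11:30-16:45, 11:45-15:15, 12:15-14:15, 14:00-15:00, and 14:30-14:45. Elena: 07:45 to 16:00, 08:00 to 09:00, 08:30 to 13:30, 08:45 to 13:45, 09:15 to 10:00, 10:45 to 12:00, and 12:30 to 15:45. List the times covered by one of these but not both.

07:45–11:30, 16:00–16:45

First set merges to 11:30–16:45.
Second set merges to 07:45–16:00.
A \ B = 16:00–16:45.
B \ A = 07:45–11:30.
Union of the two gives the symmetric difference.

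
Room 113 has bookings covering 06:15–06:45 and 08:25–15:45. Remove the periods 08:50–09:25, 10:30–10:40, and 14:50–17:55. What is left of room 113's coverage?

06:15–06:45, 08:25–08:50, 09:25–10:30, 10:40–14:50

06:15–06:45: no B overlap → unchanged.
08:25–15:45 minus B → 08:25–08:50, 09:25–10:30, 10:40–14:50.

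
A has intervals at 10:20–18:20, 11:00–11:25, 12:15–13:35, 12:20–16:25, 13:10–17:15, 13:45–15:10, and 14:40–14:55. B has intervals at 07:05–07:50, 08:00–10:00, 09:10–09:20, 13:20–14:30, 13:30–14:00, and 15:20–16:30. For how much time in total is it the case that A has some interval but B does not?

First set merges to 10:20-18:20.
Second set merges to 07:05-07:50, 08:00-10:00, 13:20-14:30, 15:20-16:30.
A \ B = 10:20-13:20, 14:30-15:20, 16:30-18:20.
Total: 3 h + 50 min + 1 h 50 min = 5 h 40 min.

5 h 40 min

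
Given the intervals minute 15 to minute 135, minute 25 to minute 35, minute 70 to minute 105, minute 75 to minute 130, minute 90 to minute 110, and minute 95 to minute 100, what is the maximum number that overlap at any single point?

Sweep endpoints in order; track running count of active intervals.
Peak of 5 reached at minute 95.

5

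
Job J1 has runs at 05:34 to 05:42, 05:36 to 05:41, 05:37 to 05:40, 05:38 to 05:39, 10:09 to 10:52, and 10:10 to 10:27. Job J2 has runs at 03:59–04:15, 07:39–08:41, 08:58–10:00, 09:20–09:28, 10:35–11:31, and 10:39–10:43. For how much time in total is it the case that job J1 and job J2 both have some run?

First set merges to 05:34–05:42, 10:09–10:52.
Second set merges to 03:59–04:15, 07:39–08:41, 08:58–10:00, 10:35–11:31.
A ∩ B = 10:35–10:52.
Total: 17 min.

17 min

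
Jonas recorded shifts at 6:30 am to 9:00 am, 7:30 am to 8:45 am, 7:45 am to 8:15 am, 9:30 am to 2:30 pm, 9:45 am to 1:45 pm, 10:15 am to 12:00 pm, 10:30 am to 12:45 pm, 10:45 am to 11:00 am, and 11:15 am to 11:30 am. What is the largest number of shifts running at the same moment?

5

Walk the sorted start/end points keeping a running depth.
The depth first hits 5 at 10:45 am.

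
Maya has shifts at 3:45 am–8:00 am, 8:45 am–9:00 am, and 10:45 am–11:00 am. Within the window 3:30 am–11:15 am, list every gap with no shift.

The merged coverage is 3:45 am–8:00 am, 8:45 am–9:00 am, 10:45 am–11:00 am.
Gaps within 3:30 am–11:15 am: 3:30 am–3:45 am, 8:00 am–8:45 am, 9:00 am–10:45 am, 11:00 am–11:15 am.

3:30 am–3:45 am, 8:00 am–8:45 am, 9:00 am–10:45 am, 11:00 am–11:15 am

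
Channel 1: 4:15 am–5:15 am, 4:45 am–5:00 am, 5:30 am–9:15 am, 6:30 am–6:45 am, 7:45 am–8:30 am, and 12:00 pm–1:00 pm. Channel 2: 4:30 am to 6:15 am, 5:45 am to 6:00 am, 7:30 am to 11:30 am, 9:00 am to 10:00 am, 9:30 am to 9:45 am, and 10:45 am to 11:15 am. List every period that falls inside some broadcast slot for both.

Merge the first list: 4:15 am-5:15 am, 5:30 am-9:15 am, 12:00 pm-1:00 pm.
Merge the second list: 4:30 am-6:15 am, 7:30 am-11:30 am.
4:15 am-5:15 am overlaps B on 4:30 am-5:15 am.
5:30 am-9:15 am overlaps B on 5:30 am-6:15 am, 7:30 am-9:15 am.
12:00 pm-1:00 pm falls entirely outside B.

4:30 am-5:15 am, 5:30 am-6:15 am, 7:30 am-9:15 am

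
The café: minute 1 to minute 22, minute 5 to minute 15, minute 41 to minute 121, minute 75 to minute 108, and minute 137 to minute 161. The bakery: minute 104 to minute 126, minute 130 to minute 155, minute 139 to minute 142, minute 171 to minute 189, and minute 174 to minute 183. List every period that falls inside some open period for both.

Merge the first list: minute 1 to minute 22, minute 41 to minute 121, minute 137 to minute 161.
Merge the second list: minute 104 to minute 126, minute 130 to minute 155, minute 171 to minute 189.
minute 1 to minute 22 meets no B interval.
minute 41 to minute 121 ∩ B → minute 104 to minute 121.
minute 137 to minute 161 ∩ B → minute 137 to minute 155.

minute 104 to minute 121, minute 137 to minute 155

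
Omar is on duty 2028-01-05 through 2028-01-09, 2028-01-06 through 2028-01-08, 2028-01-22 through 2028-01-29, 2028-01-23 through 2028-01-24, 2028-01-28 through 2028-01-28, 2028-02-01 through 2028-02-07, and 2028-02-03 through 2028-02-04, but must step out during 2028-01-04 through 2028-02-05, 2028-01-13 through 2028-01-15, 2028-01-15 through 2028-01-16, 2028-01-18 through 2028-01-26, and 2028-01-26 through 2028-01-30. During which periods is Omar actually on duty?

2028-02-06 through 2028-02-07

Merge the first list: 2028-01-05 through 2028-01-09, 2028-01-22 through 2028-01-29, 2028-02-01 through 2028-02-07.
Merge the second list: 2028-01-04 through 2028-02-05.
2028-01-05 through 2028-01-09: fully covered by B → removed.
2028-01-22 through 2028-01-29: fully covered by B → removed.
2028-02-01 through 2028-02-07 minus B → 2028-02-06 through 2028-02-07.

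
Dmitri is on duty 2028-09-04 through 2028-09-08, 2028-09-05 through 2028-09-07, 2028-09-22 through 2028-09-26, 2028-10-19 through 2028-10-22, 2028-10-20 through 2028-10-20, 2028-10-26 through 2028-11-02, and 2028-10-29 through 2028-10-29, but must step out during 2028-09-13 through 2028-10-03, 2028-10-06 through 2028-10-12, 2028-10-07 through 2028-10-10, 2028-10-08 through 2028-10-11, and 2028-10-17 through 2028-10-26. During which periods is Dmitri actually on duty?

2028-09-04 through 2028-09-08, 2028-10-27 through 2028-11-02

Merge the first list: 2028-09-04 through 2028-09-08, 2028-09-22 through 2028-09-26, 2028-10-19 through 2028-10-22, 2028-10-26 through 2028-11-02.
Merge the second list: 2028-09-13 through 2028-10-03, 2028-10-06 through 2028-10-12, 2028-10-17 through 2028-10-26.
2028-09-04 through 2028-09-08 is untouched.
2028-09-22 through 2028-09-26 lies entirely inside B → drops out.
2028-10-19 through 2028-10-22 lies entirely inside B → drops out.
2028-10-26 through 2028-11-02 with B removed leaves 2028-10-27 through 2028-11-02.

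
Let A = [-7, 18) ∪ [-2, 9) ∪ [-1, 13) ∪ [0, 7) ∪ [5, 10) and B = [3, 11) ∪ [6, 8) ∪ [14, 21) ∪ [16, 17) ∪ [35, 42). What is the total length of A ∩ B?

12

First set merges to [-7, 18).
Second set merges to [3, 11), [14, 21), [35, 42).
A ∩ B = [3, 11), [14, 18).
Total: 8 + 4 = 12.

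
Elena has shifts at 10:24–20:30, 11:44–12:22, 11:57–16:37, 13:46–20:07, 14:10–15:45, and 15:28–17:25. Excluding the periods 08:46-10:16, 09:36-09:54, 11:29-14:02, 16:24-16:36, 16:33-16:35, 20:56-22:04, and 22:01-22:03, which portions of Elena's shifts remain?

10:24–11:29, 14:02–16:24, 16:36–20:30

Merge the first list: 10:24–20:30.
Merge the second list: 08:46–10:16, 11:29–14:02, 16:24–16:36, 20:56–22:04.
10:24–20:30 \ B = 10:24–11:29, 14:02–16:24, 16:36–20:30.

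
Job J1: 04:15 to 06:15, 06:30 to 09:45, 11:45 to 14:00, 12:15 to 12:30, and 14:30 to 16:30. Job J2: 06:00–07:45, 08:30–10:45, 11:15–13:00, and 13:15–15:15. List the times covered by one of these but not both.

04:15-06:00, 06:15-06:30, 07:45-08:30, 09:45-10:45, 11:15-11:45, 13:00-13:15, 14:00-14:30, 15:15-16:30

First set merges to 04:15-06:15, 06:30-09:45, 11:45-14:00, 14:30-16:30.
A but not B: 04:15-06:00, 07:45-08:30, 13:00-13:15, 15:15-16:30.
B but not A: 06:15-06:30, 09:45-10:45, 11:15-11:45, 14:00-14:30.
Combining gives A △ B.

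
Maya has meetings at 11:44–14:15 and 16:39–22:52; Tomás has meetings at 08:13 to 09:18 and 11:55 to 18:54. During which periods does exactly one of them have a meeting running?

08:13–09:18, 11:44–11:55, 14:15–16:39, 18:54–22:52

Only in the first: 11:44–11:55, 18:54–22:52.
Only in the second: 08:13–09:18, 14:15–16:39.
Together these are the periods covered by exactly one.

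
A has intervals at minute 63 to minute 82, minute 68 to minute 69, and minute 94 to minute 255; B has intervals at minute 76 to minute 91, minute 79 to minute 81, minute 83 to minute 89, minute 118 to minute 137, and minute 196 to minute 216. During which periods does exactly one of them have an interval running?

minute 63 to minute 76, minute 82 to minute 91, minute 94 to minute 118, minute 137 to minute 196, minute 216 to minute 255

Merge the first list: minute 63 to minute 82, minute 94 to minute 255.
Merge the second list: minute 76 to minute 91, minute 118 to minute 137, minute 196 to minute 216.
A \ B = minute 63 to minute 76, minute 94 to minute 118, minute 137 to minute 196, minute 216 to minute 255.
B \ A = minute 82 to minute 91.
Union of the two gives the symmetric difference.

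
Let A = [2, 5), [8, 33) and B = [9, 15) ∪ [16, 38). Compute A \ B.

[2, 5) ∪ [8, 9) ∪ [15, 16)

[2, 5): no B overlap → unchanged.
[8, 33) minus B → [8, 9), [15, 16).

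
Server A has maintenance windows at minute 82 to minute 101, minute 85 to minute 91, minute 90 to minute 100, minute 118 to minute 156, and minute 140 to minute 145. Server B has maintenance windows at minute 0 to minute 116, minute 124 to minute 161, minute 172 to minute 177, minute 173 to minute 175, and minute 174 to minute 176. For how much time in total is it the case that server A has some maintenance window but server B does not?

6 minutes

Merge the first list: minute 82 to minute 101, minute 118 to minute 156.
Merge the second list: minute 0 to minute 116, minute 124 to minute 161, minute 172 to minute 177.
A \ B = minute 118 to minute 124.
Total: 6 minutes.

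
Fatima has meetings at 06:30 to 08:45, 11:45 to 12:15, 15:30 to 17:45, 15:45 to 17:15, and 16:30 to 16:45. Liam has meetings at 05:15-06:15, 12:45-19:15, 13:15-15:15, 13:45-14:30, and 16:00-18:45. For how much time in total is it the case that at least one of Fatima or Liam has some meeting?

10 h 15 min

A, merged: 06:30–08:45, 11:45–12:15, 15:30–17:45.
B, merged: 05:15–06:15, 12:45–19:15.
A ∪ B = 05:15–06:15, 06:30–08:45, 11:45–12:15, 12:45–19:15.
Total: 1 h + 2 h 15 min + 30 min + 6 h 30 min = 10 h 15 min.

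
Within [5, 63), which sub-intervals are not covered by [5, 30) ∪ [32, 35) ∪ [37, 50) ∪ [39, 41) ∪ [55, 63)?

[30, 32) ∪ [35, 37) ∪ [50, 55)

Covered (merged): [5, 30), [32, 35), [37, 50), [55, 63).
Gaps within [5, 63): [30, 32), [35, 37), [50, 55).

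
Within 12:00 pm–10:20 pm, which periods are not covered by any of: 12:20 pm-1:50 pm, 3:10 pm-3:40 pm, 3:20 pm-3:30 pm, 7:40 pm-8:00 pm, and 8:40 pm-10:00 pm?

After merging, the occupied span is 12:20 pm–1:50 pm, 3:10 pm–3:40 pm, 7:40 pm–8:00 pm, 8:40 pm–10:00 pm.
Complement within 12:00 pm–10:20 pm: 12:00 pm–12:20 pm, 1:50 pm–3:10 pm, 3:40 pm–7:40 pm, 8:00 pm–8:40 pm, 10:00 pm–10:20 pm.

12:00 pm–12:20 pm, 1:50 pm–3:10 pm, 3:40 pm–7:40 pm, 8:00 pm–8:40 pm, 10:00 pm–10:20 pm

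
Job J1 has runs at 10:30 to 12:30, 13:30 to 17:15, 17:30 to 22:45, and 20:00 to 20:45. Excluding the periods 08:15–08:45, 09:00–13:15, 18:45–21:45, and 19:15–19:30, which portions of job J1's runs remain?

13:30-17:15, 17:30-18:45, 21:45-22:45

Merge the first list: 10:30-12:30, 13:30-17:15, 17:30-22:45.
Merge the second list: 08:15-08:45, 09:00-13:15, 18:45-21:45.
10:30-12:30 lies entirely inside B → drops out.
13:30-17:15 is untouched.
17:30-22:45 with B removed leaves 17:30-18:45, 21:45-22:45.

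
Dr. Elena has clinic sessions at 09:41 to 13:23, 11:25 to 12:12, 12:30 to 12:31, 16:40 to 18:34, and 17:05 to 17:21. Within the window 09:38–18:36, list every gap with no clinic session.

Covered (merged): 09:41–13:23, 16:40–18:34.
Complement within 09:38–18:36: 09:38–09:41, 13:23–16:40, 18:34–18:36.

09:38–09:41, 13:23–16:40, 18:34–18:36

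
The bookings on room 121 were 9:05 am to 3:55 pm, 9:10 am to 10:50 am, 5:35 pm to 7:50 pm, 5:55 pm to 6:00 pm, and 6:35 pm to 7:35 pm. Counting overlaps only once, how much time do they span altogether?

Merged: 9:05 am–3:55 pm, 5:35 pm–7:50 pm.
Lengths: 6 h 50 min + 2 h 15 min = 9 h 5 min.

9 h 5 min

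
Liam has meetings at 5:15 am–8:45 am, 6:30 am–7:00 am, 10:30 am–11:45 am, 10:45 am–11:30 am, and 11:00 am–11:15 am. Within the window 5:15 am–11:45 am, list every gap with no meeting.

The merged coverage is 5:15 am-8:45 am, 10:30 am-11:45 am.
Complement within 5:15 am-11:45 am: 8:45 am-10:30 am.

8:45 am-10:30 am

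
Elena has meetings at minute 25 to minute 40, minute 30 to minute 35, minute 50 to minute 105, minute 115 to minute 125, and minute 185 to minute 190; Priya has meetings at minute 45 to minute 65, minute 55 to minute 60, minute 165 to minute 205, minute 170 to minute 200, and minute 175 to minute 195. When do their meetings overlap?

minute 50 to minute 65, minute 185 to minute 190

First set merges to minute 25 to minute 40, minute 50 to minute 105, minute 115 to minute 125, minute 185 to minute 190.
Second set merges to minute 45 to minute 65, minute 165 to minute 205.
minute 25 to minute 40 meets no B interval.
minute 50 to minute 105 ∩ B → minute 50 to minute 65.
minute 115 to minute 125 meets no B interval.
minute 185 to minute 190 ∩ B → minute 185 to minute 190.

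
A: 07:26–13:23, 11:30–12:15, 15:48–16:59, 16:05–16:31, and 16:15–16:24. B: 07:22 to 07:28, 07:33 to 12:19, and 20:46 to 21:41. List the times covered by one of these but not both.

07:22-07:26, 07:28-07:33, 12:19-13:23, 15:48-16:59, 20:46-21:41

A, merged: 07:26-13:23, 15:48-16:59.
A \ B = 07:28-07:33, 12:19-13:23, 15:48-16:59.
B \ A = 07:22-07:26, 20:46-21:41.
Union of the two gives the symmetric difference.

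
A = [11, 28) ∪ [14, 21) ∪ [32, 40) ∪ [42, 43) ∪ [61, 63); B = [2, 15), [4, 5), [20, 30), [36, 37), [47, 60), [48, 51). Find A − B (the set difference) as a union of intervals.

[15, 20) ∪ [32, 36) ∪ [37, 40) ∪ [42, 43) ∪ [61, 63)

Merge the first list: [11, 28), [32, 40), [42, 43), [61, 63).
Merge the second list: [2, 15), [20, 30), [36, 37), [47, 60).
[11, 28) \ B = [15, 20).
[32, 40) \ B = [32, 36), [37, 40).
[42, 43): nothing removed.
[61, 63): nothing removed.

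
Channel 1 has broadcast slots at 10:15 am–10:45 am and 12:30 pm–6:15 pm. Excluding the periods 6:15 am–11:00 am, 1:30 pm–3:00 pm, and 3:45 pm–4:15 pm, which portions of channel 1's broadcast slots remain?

12:30 pm–1:30 pm, 3:00 pm–3:45 pm, 4:15 pm–6:15 pm

10:15 am–10:45 am: fully covered by B → removed.
12:30 pm–6:15 pm minus B → 12:30 pm–1:30 pm, 3:00 pm–3:45 pm, 4:15 pm–6:15 pm.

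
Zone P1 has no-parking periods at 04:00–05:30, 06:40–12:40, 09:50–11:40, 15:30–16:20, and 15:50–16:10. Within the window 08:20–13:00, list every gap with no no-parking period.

After merging, the occupied span is 04:00–05:30, 06:40–12:40, 15:30–16:20.
Complement within 08:20–13:00: 12:40–13:00.

12:40–13:00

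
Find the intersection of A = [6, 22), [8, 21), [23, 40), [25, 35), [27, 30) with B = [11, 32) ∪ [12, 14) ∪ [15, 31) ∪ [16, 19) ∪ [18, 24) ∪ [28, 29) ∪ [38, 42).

[11, 22) ∪ [23, 32) ∪ [38, 40)

First set merges to [6, 22), [23, 40).
Second set merges to [11, 32), [38, 42).
[6, 22) overlaps B on [11, 22).
[23, 40) overlaps B on [23, 32), [38, 40).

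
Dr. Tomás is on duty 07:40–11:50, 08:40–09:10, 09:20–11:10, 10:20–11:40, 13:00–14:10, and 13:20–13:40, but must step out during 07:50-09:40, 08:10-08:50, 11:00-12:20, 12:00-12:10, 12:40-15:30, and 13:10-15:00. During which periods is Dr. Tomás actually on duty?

First set merges to 07:40–11:50, 13:00–14:10.
Second set merges to 07:50–09:40, 11:00–12:20, 12:40–15:30.
07:40–11:50 \ B = 07:40–07:50, 09:40–11:00.
13:00–14:10: entirely removed.

07:40–07:50, 09:40–11:00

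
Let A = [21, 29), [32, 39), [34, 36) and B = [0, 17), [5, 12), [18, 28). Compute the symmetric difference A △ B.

[0, 17) ∪ [18, 21) ∪ [28, 29) ∪ [32, 39)

A, merged: [21, 29), [32, 39).
B, merged: [0, 17), [18, 28).
A but not B: [28, 29), [32, 39).
B but not A: [0, 17), [18, 21).
Combining gives A △ B.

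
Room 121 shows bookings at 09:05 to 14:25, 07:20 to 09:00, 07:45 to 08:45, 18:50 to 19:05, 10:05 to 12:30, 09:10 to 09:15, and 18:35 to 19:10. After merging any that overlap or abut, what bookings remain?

Sort by start: 07:20–09:00, 07:45–08:45, 09:05–14:25, 09:10–09:15, 10:05–12:30, 18:35–19:10, 18:50–19:05.
07:45–08:45 overlaps/touches 07:20–09:00 → extend to 07:20–09:00.
09:05–14:25 is disjoint → start new block.
09:10–09:15 overlaps/touches 09:05–14:25 → extend to 09:05–14:25.
10:05–12:30 overlaps/touches 09:05–14:25 → extend to 09:05–14:25.
18:35–19:10 is disjoint → start new block.
18:50–19:05 overlaps/touches 18:35–19:10 → extend to 18:35–19:10.

07:20–09:00, 09:05–14:25, 18:35–19:10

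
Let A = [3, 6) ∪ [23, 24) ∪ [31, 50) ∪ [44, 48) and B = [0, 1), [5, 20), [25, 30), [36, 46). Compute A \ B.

[3, 5) ∪ [23, 24) ∪ [31, 36) ∪ [46, 50)

First set merges to [3, 6), [23, 24), [31, 50).
[3, 6) minus B → [3, 5).
[23, 24): no B overlap → unchanged.
[31, 50) minus B → [31, 36), [46, 50).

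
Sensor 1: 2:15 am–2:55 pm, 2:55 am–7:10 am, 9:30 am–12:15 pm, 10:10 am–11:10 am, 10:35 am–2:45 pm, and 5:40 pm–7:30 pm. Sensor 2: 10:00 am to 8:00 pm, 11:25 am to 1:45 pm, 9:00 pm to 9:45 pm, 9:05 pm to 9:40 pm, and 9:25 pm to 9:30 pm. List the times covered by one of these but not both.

Merge the first list: 2:15 am-2:55 pm, 5:40 pm-7:30 pm.
Merge the second list: 10:00 am-8:00 pm, 9:00 pm-9:45 pm.
Only in the first: 2:15 am-10:00 am.
Only in the second: 2:55 pm-5:40 pm, 7:30 pm-8:00 pm, 9:00 pm-9:45 pm.
Together these are the periods covered by exactly one.

2:15 am-10:00 am, 2:55 pm-5:40 pm, 7:30 pm-8:00 pm, 9:00 pm-9:45 pm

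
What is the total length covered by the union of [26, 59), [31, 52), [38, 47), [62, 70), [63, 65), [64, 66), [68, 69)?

Merged: [26, 59), [62, 70).
Lengths: 33 + 8 = 41.

41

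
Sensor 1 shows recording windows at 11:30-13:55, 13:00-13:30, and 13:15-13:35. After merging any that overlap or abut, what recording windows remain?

11:30-13:55

13:00-13:30 overlaps/touches 11:30-13:55 → extend to 11:30-13:55.
13:15-13:35 overlaps/touches 11:30-13:55 → extend to 11:30-13:55.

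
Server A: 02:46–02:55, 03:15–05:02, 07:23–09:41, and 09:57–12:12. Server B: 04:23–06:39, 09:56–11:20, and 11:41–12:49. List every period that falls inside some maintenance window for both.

04:23–05:02, 09:57–11:20, 11:41–12:12

02:46–02:55 falls entirely outside B.
03:15–05:02 overlaps B on 04:23–05:02.
07:23–09:41 falls entirely outside B.
09:57–12:12 overlaps B on 09:57–11:20, 11:41–12:12.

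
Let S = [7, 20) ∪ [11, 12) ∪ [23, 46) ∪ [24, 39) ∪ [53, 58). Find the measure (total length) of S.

Merged: [7, 20), [23, 46), [53, 58).
Lengths: 13 + 23 + 5 = 41.

41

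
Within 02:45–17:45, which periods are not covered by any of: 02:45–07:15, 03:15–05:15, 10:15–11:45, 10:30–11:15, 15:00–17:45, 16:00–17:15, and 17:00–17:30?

07:15–10:15, 11:45–15:00

Covered (merged): 02:45–07:15, 10:15–11:45, 15:00–17:45.
Uncovered inside 02:45–17:45: 07:15–10:15, 11:45–15:00.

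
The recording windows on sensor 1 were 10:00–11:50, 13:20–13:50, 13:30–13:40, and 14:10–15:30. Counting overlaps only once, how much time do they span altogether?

Merged: 10:00-11:50, 13:20-13:50, 14:10-15:30.
Lengths: 1 h 50 min + 30 min + 1 h 20 min = 3 h 40 min.

3 h 40 min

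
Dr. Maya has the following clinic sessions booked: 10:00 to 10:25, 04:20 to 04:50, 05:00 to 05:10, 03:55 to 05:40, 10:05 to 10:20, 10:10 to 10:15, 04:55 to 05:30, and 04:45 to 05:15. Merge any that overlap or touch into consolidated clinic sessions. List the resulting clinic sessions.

Sort by start: 03:55-05:40, 04:20-04:50, 04:45-05:15, 04:55-05:30, 05:00-05:10, 10:00-10:25, 10:05-10:20, 10:10-10:15.
04:20-04:50 overlaps/touches 03:55-05:40 → extend to 03:55-05:40.
04:45-05:15 overlaps/touches 03:55-05:40 → extend to 03:55-05:40.
04:55-05:30 overlaps/touches 03:55-05:40 → extend to 03:55-05:40.
05:00-05:10 overlaps/touches 03:55-05:40 → extend to 03:55-05:40.
10:00-10:25 is disjoint → start new block.
10:05-10:20 overlaps/touches 10:00-10:25 → extend to 10:00-10:25.
10:10-10:15 overlaps/touches 10:00-10:25 → extend to 10:00-10:25.

03:55-05:40, 10:00-10:25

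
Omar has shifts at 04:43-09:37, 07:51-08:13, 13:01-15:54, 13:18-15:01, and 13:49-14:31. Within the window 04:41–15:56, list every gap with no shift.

Covered (merged): 04:43–09:37, 13:01–15:54.
Complement within 04:41–15:56: 04:41–04:43, 09:37–13:01, 15:54–15:56.

04:41–04:43, 09:37–13:01, 15:54–15:56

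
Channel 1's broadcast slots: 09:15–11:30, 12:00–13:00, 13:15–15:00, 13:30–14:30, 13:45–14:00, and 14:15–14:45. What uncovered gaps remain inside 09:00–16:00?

09:00–09:15, 11:30–12:00, 13:00–13:15, 15:00–16:00

Covered (merged): 09:15–11:30, 12:00–13:00, 13:15–15:00.
Gaps within 09:00–16:00: 09:00–09:15, 11:30–12:00, 13:00–13:15, 15:00–16:00.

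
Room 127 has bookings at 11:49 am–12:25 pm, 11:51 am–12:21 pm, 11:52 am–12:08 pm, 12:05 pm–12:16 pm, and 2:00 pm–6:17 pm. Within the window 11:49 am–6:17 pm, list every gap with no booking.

12:25 pm–2:00 pm

Covered (merged): 11:49 am–12:25 pm, 2:00 pm–6:17 pm.
Complement within 11:49 am–6:17 pm: 12:25 pm–2:00 pm.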